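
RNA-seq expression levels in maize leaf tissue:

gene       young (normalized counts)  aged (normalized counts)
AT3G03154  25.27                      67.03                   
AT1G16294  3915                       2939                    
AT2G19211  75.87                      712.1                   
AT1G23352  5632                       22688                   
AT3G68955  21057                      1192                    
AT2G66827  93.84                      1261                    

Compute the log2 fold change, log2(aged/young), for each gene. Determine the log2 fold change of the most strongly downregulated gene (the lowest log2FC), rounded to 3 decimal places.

log2(67.03/25.27) = 1.407  (AT3G03154)
log2(2939/3915) = -0.414  (AT1G16294)
log2(712.1/75.87) = 3.230  (AT2G19211)
log2(22688/5632) = 2.010  (AT1G23352)
log2(1192/21057) = -4.143  (AT3G68955)
log2(1261/93.84) = 3.748  (AT2G66827)
AT3G68955 is most strongly downregulated.

-4.143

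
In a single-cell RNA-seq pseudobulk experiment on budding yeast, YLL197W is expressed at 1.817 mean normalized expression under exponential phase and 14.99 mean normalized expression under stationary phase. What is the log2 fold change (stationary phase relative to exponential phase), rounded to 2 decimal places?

3.04

Fold change = 14.99 / 1.817 = 8.2499
log2(8.2499) = 3.044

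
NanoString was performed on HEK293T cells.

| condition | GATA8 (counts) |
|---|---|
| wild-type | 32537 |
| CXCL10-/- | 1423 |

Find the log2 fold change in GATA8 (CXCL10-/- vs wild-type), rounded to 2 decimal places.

-4.52

Fold change = 1423 / 32537 = 0.0437
log2(0.0437) = -4.515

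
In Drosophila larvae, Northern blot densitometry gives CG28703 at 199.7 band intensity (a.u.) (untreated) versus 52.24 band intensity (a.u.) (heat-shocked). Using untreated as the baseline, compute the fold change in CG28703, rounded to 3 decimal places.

0.262

Fold change = 52.24 / 199.7 = 0.2616
CG28703 is downregulated.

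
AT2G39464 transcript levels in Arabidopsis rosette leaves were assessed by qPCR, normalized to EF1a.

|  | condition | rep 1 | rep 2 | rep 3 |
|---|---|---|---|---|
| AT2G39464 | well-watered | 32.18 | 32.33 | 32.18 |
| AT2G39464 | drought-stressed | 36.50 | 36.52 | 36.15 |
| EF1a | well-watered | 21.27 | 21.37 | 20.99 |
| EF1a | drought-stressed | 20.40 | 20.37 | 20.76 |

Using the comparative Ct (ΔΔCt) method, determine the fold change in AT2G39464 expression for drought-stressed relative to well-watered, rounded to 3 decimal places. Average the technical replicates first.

Mean Ct: AT2G39464 well-watered 32.230; AT2G39464 drought-stressed 36.390; EF1a well-watered 21.210; EF1a drought-stressed 20.510
ΔCt(well-watered) = 32.230 − 21.210 = 11.020
ΔCt(drought-stressed) = 36.390 − 20.510 = 15.880
ΔΔCt = 15.880 − 11.020 = 4.860
Fold change = 2^(−4.860) = 0.0344

0.034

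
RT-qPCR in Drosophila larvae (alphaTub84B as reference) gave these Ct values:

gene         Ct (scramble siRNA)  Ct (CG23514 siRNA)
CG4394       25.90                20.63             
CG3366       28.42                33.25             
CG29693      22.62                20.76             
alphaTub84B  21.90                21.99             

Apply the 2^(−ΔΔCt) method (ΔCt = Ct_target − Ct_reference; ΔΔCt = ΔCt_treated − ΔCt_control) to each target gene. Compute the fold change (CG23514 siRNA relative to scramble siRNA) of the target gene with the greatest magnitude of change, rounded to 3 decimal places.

41.070

CG4394: ΔΔCt = (20.63−21.99) − (25.90−21.90) = -1.36 − 4.00 = -5.36; fold change = 2^5.36 = 41.070
CG3366: ΔΔCt = (33.25−21.99) − (28.42−21.90) = 11.26 − 6.52 = 4.74; fold change = 2^-4.74 = 0.037
CG29693: ΔΔCt = (20.76−21.99) − (22.62−21.90) = -1.23 − 0.72 = -1.95; fold change = 2^1.95 = 3.864
CG4394 has the largest |ΔΔCt| = 5.36.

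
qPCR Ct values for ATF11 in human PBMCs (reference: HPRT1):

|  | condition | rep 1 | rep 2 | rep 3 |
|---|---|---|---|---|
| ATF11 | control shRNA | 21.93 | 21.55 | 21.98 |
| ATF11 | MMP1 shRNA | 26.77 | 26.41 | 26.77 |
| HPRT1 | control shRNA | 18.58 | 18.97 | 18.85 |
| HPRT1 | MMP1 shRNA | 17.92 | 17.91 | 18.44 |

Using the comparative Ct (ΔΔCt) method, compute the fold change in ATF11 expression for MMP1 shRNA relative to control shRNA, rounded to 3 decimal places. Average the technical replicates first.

Mean Ct: ATF11 control shRNA 21.820; ATF11 MMP1 shRNA 26.650; HPRT1 control shRNA 18.800; HPRT1 MMP1 shRNA 18.090
ΔCt(control shRNA) = 21.820 − 18.800 = 3.020
ΔCt(MMP1 shRNA) = 26.650 − 18.090 = 8.560
ΔΔCt = 8.560 − 3.020 = 5.540
Fold change = 2^(−5.540) = 0.0215

0.021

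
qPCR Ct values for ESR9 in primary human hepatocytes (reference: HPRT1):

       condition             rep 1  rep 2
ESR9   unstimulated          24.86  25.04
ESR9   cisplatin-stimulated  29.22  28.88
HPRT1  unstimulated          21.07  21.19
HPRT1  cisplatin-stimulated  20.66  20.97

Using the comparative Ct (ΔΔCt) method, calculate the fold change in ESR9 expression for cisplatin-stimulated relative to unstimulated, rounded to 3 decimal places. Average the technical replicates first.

Mean Ct: ESR9 unstimulated 24.950; ESR9 cisplatin-stimulated 29.050; HPRT1 unstimulated 21.130; HPRT1 cisplatin-stimulated 20.815
ΔCt(unstimulated) = 24.950 − 21.130 = 3.820
ΔCt(cisplatin-stimulated) = 29.050 − 20.815 = 8.235
ΔΔCt = 8.235 − 3.820 = 4.415
Fold change = 2^(−4.415) = 0.0469

0.047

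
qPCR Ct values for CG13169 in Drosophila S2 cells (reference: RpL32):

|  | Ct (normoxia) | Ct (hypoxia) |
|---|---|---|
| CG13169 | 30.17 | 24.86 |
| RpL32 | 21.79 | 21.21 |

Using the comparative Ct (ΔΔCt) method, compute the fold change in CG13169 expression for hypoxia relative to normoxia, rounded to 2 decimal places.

26.54

ΔCt(normoxia) = 30.170 − 21.790 = 8.380
ΔCt(hypoxia) = 24.860 − 21.210 = 3.650
ΔΔCt = 3.650 − 8.380 = -4.730
Fold change = 2^(−(-4.730)) = 2^4.730 = 26.538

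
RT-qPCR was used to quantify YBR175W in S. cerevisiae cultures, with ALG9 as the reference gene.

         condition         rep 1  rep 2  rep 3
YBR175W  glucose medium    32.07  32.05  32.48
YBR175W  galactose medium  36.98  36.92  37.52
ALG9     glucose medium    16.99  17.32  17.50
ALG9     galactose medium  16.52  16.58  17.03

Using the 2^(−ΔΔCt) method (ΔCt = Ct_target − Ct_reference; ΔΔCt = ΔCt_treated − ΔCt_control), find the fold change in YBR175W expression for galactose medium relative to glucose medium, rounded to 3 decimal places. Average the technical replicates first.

0.022

Mean Ct: YBR175W glucose medium 32.200; YBR175W galactose medium 37.140; ALG9 glucose medium 17.270; ALG9 galactose medium 16.710
ΔCt(glucose medium) = 32.200 − 17.270 = 14.930
ΔCt(galactose medium) = 37.140 − 16.710 = 20.430
ΔΔCt = 20.430 − 14.930 = 5.500
Fold change = 2^(−5.500) = 0.0221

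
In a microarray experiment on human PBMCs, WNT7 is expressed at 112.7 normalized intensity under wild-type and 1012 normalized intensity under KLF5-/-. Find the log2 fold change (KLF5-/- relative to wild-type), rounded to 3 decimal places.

Fold change = 1012 / 112.7 = 8.9796
log2(8.9796) = 3.1666

3.167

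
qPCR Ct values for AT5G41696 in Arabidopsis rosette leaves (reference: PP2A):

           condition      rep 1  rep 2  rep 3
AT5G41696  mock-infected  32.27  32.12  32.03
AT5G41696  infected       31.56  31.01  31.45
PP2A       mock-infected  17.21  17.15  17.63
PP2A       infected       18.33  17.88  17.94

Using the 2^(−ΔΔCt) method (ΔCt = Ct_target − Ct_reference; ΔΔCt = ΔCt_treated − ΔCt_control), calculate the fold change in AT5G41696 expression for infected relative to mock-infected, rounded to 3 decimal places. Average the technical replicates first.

2.868

Mean Ct: AT5G41696 mock-infected 32.140; AT5G41696 infected 31.340; PP2A mock-infected 17.330; PP2A infected 18.050
ΔCt(mock-infected) = 32.140 − 17.330 = 14.810
ΔCt(infected) = 31.340 − 18.050 = 13.290
ΔΔCt = 13.290 − 14.810 = -1.520
Fold change = 2^(−(-1.520)) = 2^1.520 = 2.8679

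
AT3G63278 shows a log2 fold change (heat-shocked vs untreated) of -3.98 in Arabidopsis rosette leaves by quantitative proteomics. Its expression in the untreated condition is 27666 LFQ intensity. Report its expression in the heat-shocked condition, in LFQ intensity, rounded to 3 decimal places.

1753.263

Fold change = 2^(-3.98) = 0.0634
heat-shocked expression = 27666 × 0.0634 = 1753.263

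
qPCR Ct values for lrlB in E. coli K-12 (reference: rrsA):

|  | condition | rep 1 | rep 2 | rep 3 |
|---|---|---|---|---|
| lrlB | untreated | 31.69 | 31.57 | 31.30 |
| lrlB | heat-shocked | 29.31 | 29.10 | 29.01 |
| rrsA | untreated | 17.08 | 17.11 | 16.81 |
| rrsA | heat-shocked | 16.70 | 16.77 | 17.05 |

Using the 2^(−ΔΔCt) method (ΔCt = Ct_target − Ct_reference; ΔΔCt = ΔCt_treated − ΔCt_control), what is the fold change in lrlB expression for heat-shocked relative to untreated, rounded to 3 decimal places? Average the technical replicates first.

Mean Ct: lrlB untreated 31.520; lrlB heat-shocked 29.140; rrsA untreated 17.000; rrsA heat-shocked 16.840
ΔCt(untreated) = 31.520 − 17.000 = 14.520
ΔCt(heat-shocked) = 29.140 − 16.840 = 12.300
ΔΔCt = 12.300 − 14.520 = -2.220
Fold change = 2^(−(-2.220)) = 2^2.220 = 4.6589

4.659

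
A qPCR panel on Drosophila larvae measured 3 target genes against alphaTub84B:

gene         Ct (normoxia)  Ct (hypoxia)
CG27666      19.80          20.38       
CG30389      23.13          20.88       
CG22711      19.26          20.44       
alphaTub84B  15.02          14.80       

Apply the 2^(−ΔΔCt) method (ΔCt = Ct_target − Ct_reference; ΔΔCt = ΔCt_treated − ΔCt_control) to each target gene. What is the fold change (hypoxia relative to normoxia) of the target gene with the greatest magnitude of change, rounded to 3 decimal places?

4.084

CG27666: ΔΔCt = (20.38−14.80) − (19.80−15.02) = 5.58 − 4.78 = 0.80; fold change = 2^-0.80 = 0.574
CG30389: ΔΔCt = (20.88−14.80) − (23.13−15.02) = 6.08 − 8.11 = -2.03; fold change = 2^2.03 = 4.084
CG22711: ΔΔCt = (20.44−14.80) − (19.26−15.02) = 5.64 − 4.24 = 1.40; fold change = 2^-1.40 = 0.379
CG30389 has the largest |ΔΔCt| = 2.03.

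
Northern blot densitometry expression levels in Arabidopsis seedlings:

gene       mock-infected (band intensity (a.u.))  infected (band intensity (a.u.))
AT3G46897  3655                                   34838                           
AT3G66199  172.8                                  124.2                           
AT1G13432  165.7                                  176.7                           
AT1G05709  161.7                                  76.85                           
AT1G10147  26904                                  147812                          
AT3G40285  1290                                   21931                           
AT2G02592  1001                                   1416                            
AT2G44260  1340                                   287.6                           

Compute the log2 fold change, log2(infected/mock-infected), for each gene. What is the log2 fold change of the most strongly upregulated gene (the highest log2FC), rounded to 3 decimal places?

log2(34838/3655) = 3.253  (AT3G46897)
log2(124.2/172.8) = -0.476  (AT3G66199)
log2(176.7/165.7) = 0.093  (AT1G13432)
log2(76.85/161.7) = -1.073  (AT1G05709)
log2(147812/26904) = 2.458  (AT1G10147)
log2(21931/1290) = 4.088  (AT3G40285)
log2(1416/1001) = 0.500  (AT2G02592)
log2(287.6/1340) = -2.220  (AT2G44260)
AT3G40285 is most strongly upregulated.

4.088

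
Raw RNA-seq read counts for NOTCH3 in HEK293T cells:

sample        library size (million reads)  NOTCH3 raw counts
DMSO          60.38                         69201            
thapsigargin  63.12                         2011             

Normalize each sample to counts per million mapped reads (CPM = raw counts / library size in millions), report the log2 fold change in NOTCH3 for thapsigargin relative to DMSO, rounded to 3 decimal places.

-5.169

CPM(DMSO) = 69201 / 60.38 = 1146.0914
CPM(thapsigargin) = 2011 / 63.12 = 31.8599
Fold change = 31.8599 / 1146.0914 = 0.02780
log2(0.02780) = -5.1688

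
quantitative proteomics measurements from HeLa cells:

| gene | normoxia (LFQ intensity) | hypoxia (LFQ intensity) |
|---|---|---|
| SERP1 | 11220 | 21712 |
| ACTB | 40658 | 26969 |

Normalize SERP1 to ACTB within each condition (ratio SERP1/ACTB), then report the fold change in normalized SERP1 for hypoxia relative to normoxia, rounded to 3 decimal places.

SERP1/ACTB (normoxia) = 11220 / 40658 = 0.27596
SERP1/ACTB (hypoxia) = 21712 / 26969 = 0.80507
Fold change = 0.80507 / 0.27596 = 2.9173

2.917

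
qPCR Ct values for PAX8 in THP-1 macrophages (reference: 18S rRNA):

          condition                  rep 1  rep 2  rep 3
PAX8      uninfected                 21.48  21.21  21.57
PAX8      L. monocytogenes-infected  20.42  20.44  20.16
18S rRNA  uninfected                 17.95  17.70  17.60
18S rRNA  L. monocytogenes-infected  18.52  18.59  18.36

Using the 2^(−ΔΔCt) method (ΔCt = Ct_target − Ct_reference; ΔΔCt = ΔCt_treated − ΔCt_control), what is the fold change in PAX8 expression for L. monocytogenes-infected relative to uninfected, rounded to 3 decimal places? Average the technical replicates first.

Mean Ct: PAX8 uninfected 21.420; PAX8 L. monocytogenes-infected 20.340; 18S rRNA uninfected 17.750; 18S rRNA L. monocytogenes-infected 18.490
ΔCt(uninfected) = 21.420 − 17.750 = 3.670
ΔCt(L. monocytogenes-infected) = 20.340 − 18.490 = 1.850
ΔΔCt = 1.850 − 3.670 = -1.820
Fold change = 2^(−(-1.820)) = 2^1.820 = 3.5308

3.531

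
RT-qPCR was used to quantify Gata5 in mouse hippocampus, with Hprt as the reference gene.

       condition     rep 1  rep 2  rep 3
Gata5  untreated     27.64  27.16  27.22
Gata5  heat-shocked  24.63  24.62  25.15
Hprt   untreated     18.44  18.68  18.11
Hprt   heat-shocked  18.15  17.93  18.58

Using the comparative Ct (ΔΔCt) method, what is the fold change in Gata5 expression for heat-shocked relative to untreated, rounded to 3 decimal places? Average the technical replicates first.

5.098

Mean Ct: Gata5 untreated 27.340; Gata5 heat-shocked 24.800; Hprt untreated 18.410; Hprt heat-shocked 18.220
ΔCt(untreated) = 27.340 − 18.410 = 8.930
ΔCt(heat-shocked) = 24.800 − 18.220 = 6.580
ΔΔCt = 6.580 − 8.930 = -2.350
Fold change = 2^(−(-2.350)) = 2^2.350 = 5.0982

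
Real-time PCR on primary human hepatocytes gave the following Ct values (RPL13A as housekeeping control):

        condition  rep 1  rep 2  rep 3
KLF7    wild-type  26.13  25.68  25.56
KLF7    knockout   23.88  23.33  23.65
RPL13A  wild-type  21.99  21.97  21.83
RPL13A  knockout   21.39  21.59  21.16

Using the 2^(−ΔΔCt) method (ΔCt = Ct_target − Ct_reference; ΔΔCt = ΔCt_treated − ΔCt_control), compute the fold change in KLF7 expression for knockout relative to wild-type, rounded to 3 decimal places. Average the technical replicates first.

Mean Ct: KLF7 wild-type 25.790; KLF7 knockout 23.620; RPL13A wild-type 21.930; RPL13A knockout 21.380
ΔCt(wild-type) = 25.790 − 21.930 = 3.860
ΔCt(knockout) = 23.620 − 21.380 = 2.240
ΔΔCt = 2.240 − 3.860 = -1.620
Fold change = 2^(−(-1.620)) = 2^1.620 = 3.0738

3.074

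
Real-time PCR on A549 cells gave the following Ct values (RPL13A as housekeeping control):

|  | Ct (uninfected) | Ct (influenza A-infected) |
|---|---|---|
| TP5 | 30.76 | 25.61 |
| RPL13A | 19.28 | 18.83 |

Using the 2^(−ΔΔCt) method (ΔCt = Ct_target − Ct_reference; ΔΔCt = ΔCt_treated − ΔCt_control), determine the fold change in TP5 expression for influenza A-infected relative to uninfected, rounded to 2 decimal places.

ΔCt(uninfected) = 30.760 − 19.280 = 11.480
ΔCt(influenza A-infected) = 25.610 − 18.830 = 6.780
ΔΔCt = 6.780 − 11.480 = -4.700
Fold change = 2^(−(-4.700)) = 2^4.700 = 25.992

25.99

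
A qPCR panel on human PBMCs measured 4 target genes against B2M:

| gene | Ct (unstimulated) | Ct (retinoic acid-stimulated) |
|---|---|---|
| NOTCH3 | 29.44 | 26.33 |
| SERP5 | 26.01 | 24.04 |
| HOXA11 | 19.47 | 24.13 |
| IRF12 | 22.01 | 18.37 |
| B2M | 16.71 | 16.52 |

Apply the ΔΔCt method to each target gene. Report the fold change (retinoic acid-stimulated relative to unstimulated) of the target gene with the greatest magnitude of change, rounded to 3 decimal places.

NOTCH3: ΔΔCt = (26.33−16.52) − (29.44−16.71) = 9.81 − 12.73 = -2.92; fold change = 2^2.92 = 7.568
SERP5: ΔΔCt = (24.04−16.52) − (26.01−16.71) = 7.52 − 9.30 = -1.78; fold change = 2^1.78 = 3.434
HOXA11: ΔΔCt = (24.13−16.52) − (19.47−16.71) = 7.61 − 2.76 = 4.85; fold change = 2^-4.85 = 0.035
IRF12: ΔΔCt = (18.37−16.52) − (22.01−16.71) = 1.85 − 5.30 = -3.45; fold change = 2^3.45 = 10.928
HOXA11 has the largest |ΔΔCt| = 4.85.

0.035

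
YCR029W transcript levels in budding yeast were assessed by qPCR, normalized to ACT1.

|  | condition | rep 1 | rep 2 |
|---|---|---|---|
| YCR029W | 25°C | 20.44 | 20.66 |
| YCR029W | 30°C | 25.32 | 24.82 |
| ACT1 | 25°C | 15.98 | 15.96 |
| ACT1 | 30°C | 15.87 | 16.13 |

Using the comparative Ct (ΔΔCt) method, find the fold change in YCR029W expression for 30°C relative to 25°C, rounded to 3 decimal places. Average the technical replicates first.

0.045

Mean Ct: YCR029W 25°C 20.550; YCR029W 30°C 25.070; ACT1 25°C 15.970; ACT1 30°C 16.000
ΔCt(25°C) = 20.550 − 15.970 = 4.580
ΔCt(30°C) = 25.070 − 16.000 = 9.070
ΔΔCt = 9.070 − 4.580 = 4.490
Fold change = 2^(−4.490) = 0.0445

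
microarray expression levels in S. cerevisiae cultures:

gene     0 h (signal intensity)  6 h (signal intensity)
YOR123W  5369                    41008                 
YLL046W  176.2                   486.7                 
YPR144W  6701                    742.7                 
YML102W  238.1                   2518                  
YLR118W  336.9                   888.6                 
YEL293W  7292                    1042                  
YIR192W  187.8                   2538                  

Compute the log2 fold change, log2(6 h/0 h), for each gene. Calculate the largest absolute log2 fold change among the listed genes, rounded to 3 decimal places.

3.756

log2(41008/5369) = 2.933  (YOR123W)
log2(486.7/176.2) = 1.466  (YLL046W)
log2(742.7/6701) = -3.174  (YPR144W)
log2(2518/238.1) = 3.403  (YML102W)
log2(888.6/336.9) = 1.399  (YLR118W)
log2(1042/7292) = -2.807  (YEL293W)
log2(2538/187.8) = 3.756  (YIR192W)
The largest magnitude belongs to YIR192W.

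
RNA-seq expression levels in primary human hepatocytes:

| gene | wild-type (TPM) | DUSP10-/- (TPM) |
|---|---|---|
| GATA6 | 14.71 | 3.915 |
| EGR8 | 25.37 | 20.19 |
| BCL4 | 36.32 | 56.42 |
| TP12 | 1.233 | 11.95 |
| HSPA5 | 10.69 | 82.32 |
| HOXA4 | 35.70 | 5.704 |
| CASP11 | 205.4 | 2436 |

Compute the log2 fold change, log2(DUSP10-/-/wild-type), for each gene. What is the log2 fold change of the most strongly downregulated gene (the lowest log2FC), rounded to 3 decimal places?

-2.646

log2(3.915/14.71) = -1.910  (GATA6)
log2(20.19/25.37) = -0.329  (EGR8)
log2(56.42/36.32) = 0.635  (BCL4)
log2(11.95/1.233) = 3.277  (TP12)
log2(82.32/10.69) = 2.945  (HSPA5)
log2(5.704/35.70) = -2.646  (HOXA4)
log2(2436/205.4) = 3.568  (CASP11)
HOXA4 is most strongly downregulated.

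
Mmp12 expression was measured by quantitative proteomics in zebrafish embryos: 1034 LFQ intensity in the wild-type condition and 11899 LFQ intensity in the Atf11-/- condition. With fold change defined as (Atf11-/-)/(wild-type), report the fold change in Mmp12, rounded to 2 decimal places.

Fold change = 11899 / 1034 = 11.508
Mmp12 is upregulated.

11.51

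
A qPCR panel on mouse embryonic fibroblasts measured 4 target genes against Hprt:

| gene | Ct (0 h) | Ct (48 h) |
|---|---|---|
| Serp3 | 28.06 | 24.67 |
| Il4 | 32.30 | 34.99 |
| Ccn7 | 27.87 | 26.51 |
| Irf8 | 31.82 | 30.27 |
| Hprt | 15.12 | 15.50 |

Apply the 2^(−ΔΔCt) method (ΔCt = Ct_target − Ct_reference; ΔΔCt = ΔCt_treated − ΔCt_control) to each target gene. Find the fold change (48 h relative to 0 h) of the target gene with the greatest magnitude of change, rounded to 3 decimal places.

13.642

Serp3: ΔΔCt = (24.67−15.50) − (28.06−15.12) = 9.17 − 12.94 = -3.77; fold change = 2^3.77 = 13.642
Il4: ΔΔCt = (34.99−15.50) − (32.30−15.12) = 19.49 − 17.18 = 2.31; fold change = 2^-2.31 = 0.202
Ccn7: ΔΔCt = (26.51−15.50) − (27.87−15.12) = 11.01 − 12.75 = -1.74; fold change = 2^1.74 = 3.340
Irf8: ΔΔCt = (30.27−15.50) − (31.82−15.12) = 14.77 − 16.70 = -1.93; fold change = 2^1.93 = 3.811
Serp3 has the largest |ΔΔCt| = 3.77.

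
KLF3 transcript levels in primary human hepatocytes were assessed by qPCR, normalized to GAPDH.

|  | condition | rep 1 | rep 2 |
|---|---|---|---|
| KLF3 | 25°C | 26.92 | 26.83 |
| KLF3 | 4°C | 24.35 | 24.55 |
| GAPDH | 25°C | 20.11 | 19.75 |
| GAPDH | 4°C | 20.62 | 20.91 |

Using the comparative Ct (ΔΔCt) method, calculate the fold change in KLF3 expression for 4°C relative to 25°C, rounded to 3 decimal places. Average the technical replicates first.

9.580

Mean Ct: KLF3 25°C 26.875; KLF3 4°C 24.450; GAPDH 25°C 19.930; GAPDH 4°C 20.765
ΔCt(25°C) = 26.875 − 19.930 = 6.945
ΔCt(4°C) = 24.450 − 20.765 = 3.685
ΔΔCt = 3.685 − 6.945 = -3.260
Fold change = 2^(−(-3.260)) = 2^3.260 = 9.5798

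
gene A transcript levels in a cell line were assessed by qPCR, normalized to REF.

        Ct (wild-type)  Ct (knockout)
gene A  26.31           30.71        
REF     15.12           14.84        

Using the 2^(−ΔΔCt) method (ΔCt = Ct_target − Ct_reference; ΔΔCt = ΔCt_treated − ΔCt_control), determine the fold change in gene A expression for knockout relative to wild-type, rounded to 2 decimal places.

ΔCt(wild-type) = 26.310 − 15.120 = 11.190
ΔCt(knockout) = 30.710 − 14.840 = 15.870
ΔΔCt = 15.870 − 11.190 = 4.680
Fold change = 2^(−4.680) = 0.039

0.04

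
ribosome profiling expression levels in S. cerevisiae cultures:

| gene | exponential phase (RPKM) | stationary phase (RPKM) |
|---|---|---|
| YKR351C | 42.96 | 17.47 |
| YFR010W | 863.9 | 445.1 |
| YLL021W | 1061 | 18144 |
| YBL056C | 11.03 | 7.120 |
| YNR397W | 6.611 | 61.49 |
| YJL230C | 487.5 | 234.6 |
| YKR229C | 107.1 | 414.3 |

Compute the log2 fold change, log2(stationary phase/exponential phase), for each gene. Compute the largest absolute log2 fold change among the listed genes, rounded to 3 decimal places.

log2(17.47/42.96) = -1.298  (YKR351C)
log2(445.1/863.9) = -0.957  (YFR010W)
log2(18144/1061) = 4.096  (YLL021W)
log2(7.120/11.03) = -0.631  (YBL056C)
log2(61.49/6.611) = 3.217  (YNR397W)
log2(234.6/487.5) = -1.055  (YJL230C)
log2(414.3/107.1) = 1.952  (YKR229C)
The largest magnitude belongs to YLL021W.

4.096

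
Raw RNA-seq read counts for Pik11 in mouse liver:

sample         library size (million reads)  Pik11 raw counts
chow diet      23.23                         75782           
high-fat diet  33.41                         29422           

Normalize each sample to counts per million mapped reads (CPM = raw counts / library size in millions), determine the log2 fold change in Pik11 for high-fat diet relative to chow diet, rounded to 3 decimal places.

-1.889

CPM(chow diet) = 75782 / 23.23 = 3262.2471
CPM(high-fat diet) = 29422 / 33.41 = 880.6345
Fold change = 880.6345 / 3262.2471 = 0.26995
log2(0.26995) = -1.8893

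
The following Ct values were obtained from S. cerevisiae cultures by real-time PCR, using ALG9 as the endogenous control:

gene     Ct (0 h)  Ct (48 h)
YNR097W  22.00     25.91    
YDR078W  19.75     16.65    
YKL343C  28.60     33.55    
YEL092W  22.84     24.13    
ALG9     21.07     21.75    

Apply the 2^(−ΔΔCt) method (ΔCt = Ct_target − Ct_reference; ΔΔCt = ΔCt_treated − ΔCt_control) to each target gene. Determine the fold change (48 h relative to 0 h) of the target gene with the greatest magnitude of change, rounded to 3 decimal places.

0.052

YNR097W: ΔΔCt = (25.91−21.75) − (22.00−21.07) = 4.16 − 0.93 = 3.23; fold change = 2^-3.23 = 0.107
YDR078W: ΔΔCt = (16.65−21.75) − (19.75−21.07) = -5.10 − (-1.32) = -3.78; fold change = 2^3.78 = 13.737
YKL343C: ΔΔCt = (33.55−21.75) − (28.60−21.07) = 11.80 − 7.53 = 4.27; fold change = 2^-4.27 = 0.052
YEL092W: ΔΔCt = (24.13−21.75) − (22.84−21.07) = 2.38 − 1.77 = 0.61; fold change = 2^-0.61 = 0.655
YKL343C has the largest |ΔΔCt| = 4.27.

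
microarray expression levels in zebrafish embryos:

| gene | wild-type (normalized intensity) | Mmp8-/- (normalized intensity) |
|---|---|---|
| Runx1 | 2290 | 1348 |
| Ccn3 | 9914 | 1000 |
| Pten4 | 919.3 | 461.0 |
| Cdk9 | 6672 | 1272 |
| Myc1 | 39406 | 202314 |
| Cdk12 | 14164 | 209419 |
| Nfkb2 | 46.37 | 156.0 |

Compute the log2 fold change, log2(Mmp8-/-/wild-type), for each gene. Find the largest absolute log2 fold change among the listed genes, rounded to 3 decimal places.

log2(1348/2290) = -0.765  (Runx1)
log2(1000/9914) = -3.309  (Ccn3)
log2(461.0/919.3) = -0.996  (Pten4)
log2(1272/6672) = -2.391  (Cdk9)
log2(202314/39406) = 2.360  (Myc1)
log2(209419/14164) = 3.886  (Cdk12)
log2(156.0/46.37) = 1.750  (Nfkb2)
The largest magnitude belongs to Cdk12.

3.886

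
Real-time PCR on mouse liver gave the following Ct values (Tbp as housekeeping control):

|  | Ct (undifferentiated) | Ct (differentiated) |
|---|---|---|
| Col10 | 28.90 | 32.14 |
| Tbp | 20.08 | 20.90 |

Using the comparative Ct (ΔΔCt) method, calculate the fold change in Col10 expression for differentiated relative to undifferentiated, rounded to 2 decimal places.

ΔCt(undifferentiated) = 28.900 − 20.080 = 8.820
ΔCt(differentiated) = 32.140 − 20.900 = 11.240
ΔΔCt = 11.240 − 8.820 = 2.420
Fold change = 2^(−2.420) = 0.187

0.19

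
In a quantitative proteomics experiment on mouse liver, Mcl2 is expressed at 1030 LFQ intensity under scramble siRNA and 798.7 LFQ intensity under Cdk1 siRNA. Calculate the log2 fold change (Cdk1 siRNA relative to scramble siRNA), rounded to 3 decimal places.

-0.367

Fold change = 798.7 / 1030 = 0.7754
log2(0.7754) = -0.3669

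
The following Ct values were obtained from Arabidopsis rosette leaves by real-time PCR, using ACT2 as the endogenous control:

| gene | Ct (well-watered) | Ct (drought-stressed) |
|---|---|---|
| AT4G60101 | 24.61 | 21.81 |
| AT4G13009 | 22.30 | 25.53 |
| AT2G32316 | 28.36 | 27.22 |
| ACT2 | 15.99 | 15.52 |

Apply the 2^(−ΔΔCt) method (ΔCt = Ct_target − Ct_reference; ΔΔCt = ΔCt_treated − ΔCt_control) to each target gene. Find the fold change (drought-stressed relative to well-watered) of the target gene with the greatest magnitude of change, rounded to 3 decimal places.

0.077

AT4G60101: ΔΔCt = (21.81−15.52) − (24.61−15.99) = 6.29 − 8.62 = -2.33; fold change = 2^2.33 = 5.028
AT4G13009: ΔΔCt = (25.53−15.52) − (22.30−15.99) = 10.01 − 6.31 = 3.70; fold change = 2^-3.70 = 0.077
AT2G32316: ΔΔCt = (27.22−15.52) − (28.36−15.99) = 11.70 − 12.37 = -0.67; fold change = 2^0.67 = 1.591
AT4G13009 has the largest |ΔΔCt| = 3.70.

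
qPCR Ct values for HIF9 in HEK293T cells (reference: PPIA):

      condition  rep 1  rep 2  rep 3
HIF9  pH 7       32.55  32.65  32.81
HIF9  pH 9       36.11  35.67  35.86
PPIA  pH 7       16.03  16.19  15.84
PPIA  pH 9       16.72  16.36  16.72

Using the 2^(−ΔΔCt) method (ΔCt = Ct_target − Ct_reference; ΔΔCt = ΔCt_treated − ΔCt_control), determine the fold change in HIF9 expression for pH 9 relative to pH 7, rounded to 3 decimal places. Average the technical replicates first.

Mean Ct: HIF9 pH 7 32.670; HIF9 pH 9 35.880; PPIA pH 7 16.020; PPIA pH 9 16.600
ΔCt(pH 7) = 32.670 − 16.020 = 16.650
ΔCt(pH 9) = 35.880 − 16.600 = 19.280
ΔΔCt = 19.280 − 16.650 = 2.630
Fold change = 2^(−2.630) = 0.1615

0.162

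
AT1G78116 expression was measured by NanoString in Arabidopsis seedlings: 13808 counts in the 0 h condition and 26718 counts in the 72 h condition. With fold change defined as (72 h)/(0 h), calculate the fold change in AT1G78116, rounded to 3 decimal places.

Fold change = 26718 / 13808 = 1.9350
AT1G78116 is upregulated.

1.935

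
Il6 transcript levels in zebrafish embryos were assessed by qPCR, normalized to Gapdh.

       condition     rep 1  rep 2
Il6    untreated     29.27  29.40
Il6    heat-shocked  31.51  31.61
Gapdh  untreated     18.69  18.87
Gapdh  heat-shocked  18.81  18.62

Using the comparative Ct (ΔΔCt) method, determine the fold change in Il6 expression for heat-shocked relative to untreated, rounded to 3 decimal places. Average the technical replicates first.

0.204

Mean Ct: Il6 untreated 29.335; Il6 heat-shocked 31.560; Gapdh untreated 18.780; Gapdh heat-shocked 18.715
ΔCt(untreated) = 29.335 − 18.780 = 10.555
ΔCt(heat-shocked) = 31.560 − 18.715 = 12.845
ΔΔCt = 12.845 − 10.555 = 2.290
Fold change = 2^(−2.290) = 0.2045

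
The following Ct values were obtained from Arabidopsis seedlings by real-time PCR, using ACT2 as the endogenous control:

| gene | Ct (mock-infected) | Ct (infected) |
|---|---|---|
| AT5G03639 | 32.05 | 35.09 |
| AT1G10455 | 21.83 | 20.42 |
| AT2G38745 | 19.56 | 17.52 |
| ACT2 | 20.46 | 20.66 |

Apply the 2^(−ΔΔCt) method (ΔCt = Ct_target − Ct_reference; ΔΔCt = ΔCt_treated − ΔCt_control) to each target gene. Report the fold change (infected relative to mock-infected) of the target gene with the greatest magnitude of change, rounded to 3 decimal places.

AT5G03639: ΔΔCt = (35.09−20.66) − (32.05−20.46) = 14.43 − 11.59 = 2.84; fold change = 2^-2.84 = 0.140
AT1G10455: ΔΔCt = (20.42−20.66) − (21.83−20.46) = -0.24 − 1.37 = -1.61; fold change = 2^1.61 = 3.053
AT2G38745: ΔΔCt = (17.52−20.66) − (19.56−20.46) = -3.14 − (-0.90) = -2.24; fold change = 2^2.24 = 4.724
AT5G03639 has the largest |ΔΔCt| = 2.84.

0.140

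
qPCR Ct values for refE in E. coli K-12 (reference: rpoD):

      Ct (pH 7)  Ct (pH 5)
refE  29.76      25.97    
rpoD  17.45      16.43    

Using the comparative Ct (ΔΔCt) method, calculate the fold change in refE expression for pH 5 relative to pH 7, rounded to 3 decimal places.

ΔCt(pH 7) = 29.760 − 17.450 = 12.310
ΔCt(pH 5) = 25.970 − 16.430 = 9.540
ΔΔCt = 9.540 − 12.310 = -2.770
Fold change = 2^(−(-2.770)) = 2^2.770 = 6.8211

6.821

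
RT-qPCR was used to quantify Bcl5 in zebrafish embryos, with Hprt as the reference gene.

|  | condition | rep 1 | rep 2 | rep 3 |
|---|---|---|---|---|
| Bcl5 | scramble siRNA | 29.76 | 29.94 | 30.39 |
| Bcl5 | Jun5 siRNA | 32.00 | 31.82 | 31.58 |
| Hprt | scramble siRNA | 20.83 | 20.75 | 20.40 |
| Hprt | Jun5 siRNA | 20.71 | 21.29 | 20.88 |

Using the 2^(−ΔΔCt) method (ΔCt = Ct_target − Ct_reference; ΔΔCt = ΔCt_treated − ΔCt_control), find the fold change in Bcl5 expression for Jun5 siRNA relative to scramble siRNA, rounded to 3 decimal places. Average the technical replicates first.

Mean Ct: Bcl5 scramble siRNA 30.030; Bcl5 Jun5 siRNA 31.800; Hprt scramble siRNA 20.660; Hprt Jun5 siRNA 20.960
ΔCt(scramble siRNA) = 30.030 − 20.660 = 9.370
ΔCt(Jun5 siRNA) = 31.800 − 20.960 = 10.840
ΔΔCt = 10.840 − 9.370 = 1.470
Fold change = 2^(−1.470) = 0.3610

0.361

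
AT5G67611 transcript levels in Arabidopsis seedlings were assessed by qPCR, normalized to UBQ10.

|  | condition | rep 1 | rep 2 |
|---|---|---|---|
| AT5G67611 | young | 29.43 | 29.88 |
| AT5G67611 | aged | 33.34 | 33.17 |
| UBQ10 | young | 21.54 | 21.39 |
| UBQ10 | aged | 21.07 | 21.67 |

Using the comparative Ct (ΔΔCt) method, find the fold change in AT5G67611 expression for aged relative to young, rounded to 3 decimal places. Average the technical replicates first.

Mean Ct: AT5G67611 young 29.655; AT5G67611 aged 33.255; UBQ10 young 21.465; UBQ10 aged 21.370
ΔCt(young) = 29.655 − 21.465 = 8.190
ΔCt(aged) = 33.255 − 21.370 = 11.885
ΔΔCt = 11.885 − 8.190 = 3.695
Fold change = 2^(−3.695) = 0.0772

0.077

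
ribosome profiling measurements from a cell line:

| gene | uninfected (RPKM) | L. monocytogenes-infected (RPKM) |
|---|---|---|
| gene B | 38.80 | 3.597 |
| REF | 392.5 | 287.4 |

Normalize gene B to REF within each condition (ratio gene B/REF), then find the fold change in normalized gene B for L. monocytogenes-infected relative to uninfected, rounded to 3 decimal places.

gene B/REF (uninfected) = 38.80 / 392.5 = 0.098854
gene B/REF (L. monocytogenes-infected) = 3.597 / 287.4 = 0.012516
Fold change = 0.012516 / 0.098854 = 0.1266

0.127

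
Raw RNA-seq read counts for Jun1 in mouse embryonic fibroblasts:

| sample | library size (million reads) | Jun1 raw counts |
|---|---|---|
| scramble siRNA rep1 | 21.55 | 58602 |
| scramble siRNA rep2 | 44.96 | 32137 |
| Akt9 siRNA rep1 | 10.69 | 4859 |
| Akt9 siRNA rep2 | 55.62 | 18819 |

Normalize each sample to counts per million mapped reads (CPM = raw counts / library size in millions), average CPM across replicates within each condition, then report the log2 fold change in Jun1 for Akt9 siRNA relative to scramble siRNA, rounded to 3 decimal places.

CPM(scramble siRNA rep1) = 58602 / 21.55 = 2719.3503
CPM(scramble siRNA rep2) = 32137 / 44.96 = 714.7909
CPM(Akt9 siRNA rep1) = 4859 / 10.69 = 454.5370
CPM(Akt9 siRNA rep2) = 18819 / 55.62 = 338.3495
mean CPM(scramble siRNA) = 1717.0706; mean CPM(Akt9 siRNA) = 396.4432
Fold change = 396.4432 / 1717.0706 = 0.23088
log2(0.23088) = -2.1148

-2.115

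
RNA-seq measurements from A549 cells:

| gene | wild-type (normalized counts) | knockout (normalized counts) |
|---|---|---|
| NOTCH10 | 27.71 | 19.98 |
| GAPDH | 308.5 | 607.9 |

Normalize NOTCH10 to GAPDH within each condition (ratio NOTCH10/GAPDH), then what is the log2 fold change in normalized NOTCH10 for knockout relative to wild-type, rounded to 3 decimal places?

NOTCH10/GAPDH (wild-type) = 27.71 / 308.5 = 0.089822
NOTCH10/GAPDH (knockout) = 19.98 / 607.9 = 0.032867
Fold change = 0.032867 / 0.089822 = 0.3659
log2(0.3659) = -1.4504

-1.450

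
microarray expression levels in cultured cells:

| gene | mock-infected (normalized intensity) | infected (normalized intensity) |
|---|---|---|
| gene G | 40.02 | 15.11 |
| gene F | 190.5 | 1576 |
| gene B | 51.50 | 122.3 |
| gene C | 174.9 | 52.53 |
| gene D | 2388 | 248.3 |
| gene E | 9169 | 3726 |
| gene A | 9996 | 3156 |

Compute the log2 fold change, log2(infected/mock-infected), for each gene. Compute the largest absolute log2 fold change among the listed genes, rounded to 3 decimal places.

log2(15.11/40.02) = -1.405  (gene G)
log2(1576/190.5) = 3.048  (gene F)
log2(122.3/51.50) = 1.248  (gene B)
log2(52.53/174.9) = -1.735  (gene C)
log2(248.3/2388) = -3.266  (gene D)
log2(3726/9169) = -1.299  (gene E)
log2(3156/9996) = -1.663  (gene A)
The largest magnitude belongs to gene D.

3.266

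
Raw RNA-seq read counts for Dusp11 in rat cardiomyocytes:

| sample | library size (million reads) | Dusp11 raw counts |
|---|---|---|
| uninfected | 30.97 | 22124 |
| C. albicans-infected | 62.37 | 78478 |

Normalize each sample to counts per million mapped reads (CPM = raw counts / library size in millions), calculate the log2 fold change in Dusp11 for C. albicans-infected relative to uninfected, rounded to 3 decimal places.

CPM(uninfected) = 22124 / 30.97 = 714.3687
CPM(C. albicans-infected) = 78478 / 62.37 = 1258.2652
Fold change = 1258.2652 / 714.3687 = 1.76137
log2(1.76137) = 0.8167

0.817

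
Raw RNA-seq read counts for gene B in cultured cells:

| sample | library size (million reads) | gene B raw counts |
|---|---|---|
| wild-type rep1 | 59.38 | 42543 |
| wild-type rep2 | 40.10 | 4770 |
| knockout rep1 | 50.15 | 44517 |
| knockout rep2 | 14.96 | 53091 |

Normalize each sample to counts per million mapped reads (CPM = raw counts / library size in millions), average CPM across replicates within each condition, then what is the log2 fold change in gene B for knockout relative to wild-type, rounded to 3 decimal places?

2.409

CPM(wild-type rep1) = 42543 / 59.38 = 716.4534
CPM(wild-type rep2) = 4770 / 40.10 = 118.9526
CPM(knockout rep1) = 44517 / 50.15 = 887.6770
CPM(knockout rep2) = 53091 / 14.96 = 3548.8636
mean CPM(wild-type) = 417.7030; mean CPM(knockout) = 2218.2703
Fold change = 2218.2703 / 417.7030 = 5.31064
log2(5.31064) = 2.4089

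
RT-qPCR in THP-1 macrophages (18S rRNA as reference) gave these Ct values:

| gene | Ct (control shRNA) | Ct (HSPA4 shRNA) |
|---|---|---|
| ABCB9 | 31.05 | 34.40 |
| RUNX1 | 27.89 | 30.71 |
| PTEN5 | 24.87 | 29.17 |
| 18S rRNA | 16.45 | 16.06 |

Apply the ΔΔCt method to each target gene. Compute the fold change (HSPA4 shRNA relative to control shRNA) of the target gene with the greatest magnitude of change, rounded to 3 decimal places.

ABCB9: ΔΔCt = (34.40−16.06) − (31.05−16.45) = 18.34 − 14.60 = 3.74; fold change = 2^-3.74 = 0.075
RUNX1: ΔΔCt = (30.71−16.06) − (27.89−16.45) = 14.65 − 11.44 = 3.21; fold change = 2^-3.21 = 0.108
PTEN5: ΔΔCt = (29.17−16.06) − (24.87−16.45) = 13.11 − 8.42 = 4.69; fold change = 2^-4.69 = 0.039
PTEN5 has the largest |ΔΔCt| = 4.69.

0.039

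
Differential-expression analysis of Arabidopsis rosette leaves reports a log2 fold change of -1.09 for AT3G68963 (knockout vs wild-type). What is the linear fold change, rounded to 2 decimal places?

Fold change = 2^(-1.09) = 0.470
That is, AT3G68963 drops to 47.0% of the wild-type level.

0.47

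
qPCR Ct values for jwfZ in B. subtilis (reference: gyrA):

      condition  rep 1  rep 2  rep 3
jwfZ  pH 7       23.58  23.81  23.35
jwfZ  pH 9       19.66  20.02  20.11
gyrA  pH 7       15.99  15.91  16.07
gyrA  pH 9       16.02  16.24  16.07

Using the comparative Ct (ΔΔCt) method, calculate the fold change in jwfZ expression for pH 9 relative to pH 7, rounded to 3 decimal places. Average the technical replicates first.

13.642

Mean Ct: jwfZ pH 7 23.580; jwfZ pH 9 19.930; gyrA pH 7 15.990; gyrA pH 9 16.110
ΔCt(pH 7) = 23.580 − 15.990 = 7.590
ΔCt(pH 9) = 19.930 − 16.110 = 3.820
ΔΔCt = 3.820 − 7.590 = -3.770
Fold change = 2^(−(-3.770)) = 2^3.770 = 13.6422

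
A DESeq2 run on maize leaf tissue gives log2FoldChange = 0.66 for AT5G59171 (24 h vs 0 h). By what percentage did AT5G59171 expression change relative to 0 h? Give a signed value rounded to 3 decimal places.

Fold change = 2^(0.66) = 1.5801
Percent change = (FC − 1) × 100% = (1.5801 − 1) × 100 = 58.008%

58.008%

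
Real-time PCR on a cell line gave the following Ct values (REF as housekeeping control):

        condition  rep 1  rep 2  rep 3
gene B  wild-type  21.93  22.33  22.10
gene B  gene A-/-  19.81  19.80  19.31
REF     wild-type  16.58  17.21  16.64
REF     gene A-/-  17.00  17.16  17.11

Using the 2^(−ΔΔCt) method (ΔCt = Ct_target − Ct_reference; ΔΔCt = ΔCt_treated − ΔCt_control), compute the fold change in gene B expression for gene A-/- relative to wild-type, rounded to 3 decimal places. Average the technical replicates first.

Mean Ct: gene B wild-type 22.120; gene B gene A-/- 19.640; REF wild-type 16.810; REF gene A-/- 17.090
ΔCt(wild-type) = 22.120 − 16.810 = 5.310
ΔCt(gene A-/-) = 19.640 − 17.090 = 2.550
ΔΔCt = 2.550 − 5.310 = -2.760
Fold change = 2^(−(-2.760)) = 2^2.760 = 6.7740

6.774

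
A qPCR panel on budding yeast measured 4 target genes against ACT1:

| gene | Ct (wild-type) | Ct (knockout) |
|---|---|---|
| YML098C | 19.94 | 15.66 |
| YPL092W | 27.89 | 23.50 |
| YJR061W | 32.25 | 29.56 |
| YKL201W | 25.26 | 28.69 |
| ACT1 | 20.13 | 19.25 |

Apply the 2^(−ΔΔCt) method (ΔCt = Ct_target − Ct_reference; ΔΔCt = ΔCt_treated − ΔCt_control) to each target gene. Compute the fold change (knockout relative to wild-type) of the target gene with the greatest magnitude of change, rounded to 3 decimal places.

0.050

YML098C: ΔΔCt = (15.66−19.25) − (19.94−20.13) = -3.59 − (-0.19) = -3.40; fold change = 2^3.40 = 10.556
YPL092W: ΔΔCt = (23.50−19.25) − (27.89−20.13) = 4.25 − 7.76 = -3.51; fold change = 2^3.51 = 11.392
YJR061W: ΔΔCt = (29.56−19.25) − (32.25−20.13) = 10.31 − 12.12 = -1.81; fold change = 2^1.81 = 3.506
YKL201W: ΔΔCt = (28.69−19.25) − (25.26−20.13) = 9.44 − 5.13 = 4.31; fold change = 2^-4.31 = 0.050
YKL201W has the largest |ΔΔCt| = 4.31.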